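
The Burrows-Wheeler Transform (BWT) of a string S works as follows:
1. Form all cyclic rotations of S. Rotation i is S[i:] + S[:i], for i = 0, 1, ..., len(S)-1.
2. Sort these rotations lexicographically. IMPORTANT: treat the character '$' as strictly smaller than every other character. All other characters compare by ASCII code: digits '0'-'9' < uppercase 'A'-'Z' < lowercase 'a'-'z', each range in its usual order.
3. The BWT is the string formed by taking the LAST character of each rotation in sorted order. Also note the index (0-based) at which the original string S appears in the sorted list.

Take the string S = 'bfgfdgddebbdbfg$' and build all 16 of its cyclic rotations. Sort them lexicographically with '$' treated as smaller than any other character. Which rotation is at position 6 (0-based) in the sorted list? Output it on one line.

Answer: ddebbdbfg$bfgfdg

Derivation:
All 16 rotations (rotation i = S[i:]+S[:i]):
  rot[0] = bfgfdgddebbdbfg$
  rot[1] = fgfdgddebbdbfg$b
  rot[2] = gfdgddebbdbfg$bf
  rot[3] = fdgddebbdbfg$bfg
  rot[4] = dgddebbdbfg$bfgf
  rot[5] = gddebbdbfg$bfgfd
  rot[6] = ddebbdbfg$bfgfdg
  rot[7] = debbdbfg$bfgfdgd
  rot[8] = ebbdbfg$bfgfdgdd
  rot[9] = bbdbfg$bfgfdgdde
  rot[10] = bdbfg$bfgfdgddeb
  rot[11] = dbfg$bfgfdgddebb
  rot[12] = bfg$bfgfdgddebbd
  rot[13] = fg$bfgfdgddebbdb
  rot[14] = g$bfgfdgddebbdbf
  rot[15] = $bfgfdgddebbdbfg
Sorted (with $ < everything):
  sorted[0] = $bfgfdgddebbdbfg
  sorted[1] = bbdbfg$bfgfdgdde
  sorted[2] = bdbfg$bfgfdgddeb
  sorted[3] = bfg$bfgfdgddebbd
  sorted[4] = bfgfdgddebbdbfg$
  sorted[5] = dbfg$bfgfdgddebb
  sorted[6] = ddebbdbfg$bfgfdg
  sorted[7] = debbdbfg$bfgfdgd
  sorted[8] = dgddebbdbfg$bfgf
  sorted[9] = ebbdbfg$bfgfdgdd
  sorted[10] = fdgddebbdbfg$bfg
  sorted[11] = fg$bfgfdgddebbdb
  sorted[12] = fgfdgddebbdbfg$b
  sorted[13] = g$bfgfdgddebbdbf
  sorted[14] = gddebbdbfg$bfgfd
  sorted[15] = gfdgddebbdbfg$bf
sorted[6] = ddebbdbfg$bfgfdg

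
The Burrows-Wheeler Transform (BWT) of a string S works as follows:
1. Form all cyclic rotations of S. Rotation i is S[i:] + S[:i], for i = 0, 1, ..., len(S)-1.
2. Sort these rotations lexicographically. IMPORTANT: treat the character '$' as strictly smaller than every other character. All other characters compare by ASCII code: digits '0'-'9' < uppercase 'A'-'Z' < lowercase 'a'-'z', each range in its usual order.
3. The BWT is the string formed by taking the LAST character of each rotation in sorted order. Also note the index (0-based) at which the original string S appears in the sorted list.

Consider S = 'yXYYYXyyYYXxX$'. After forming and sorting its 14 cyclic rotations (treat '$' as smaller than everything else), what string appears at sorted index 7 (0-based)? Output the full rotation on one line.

Answer: YYXxX$yXYYYXyy

Derivation:
All 14 rotations (rotation i = S[i:]+S[:i]):
  rot[0] = yXYYYXyyYYXxX$
  rot[1] = XYYYXyyYYXxX$y
  rot[2] = YYYXyyYYXxX$yX
  rot[3] = YYXyyYYXxX$yXY
  rot[4] = YXyyYYXxX$yXYY
  rot[5] = XyyYYXxX$yXYYY
  rot[6] = yyYYXxX$yXYYYX
  rot[7] = yYYXxX$yXYYYXy
  rot[8] = YYXxX$yXYYYXyy
  rot[9] = YXxX$yXYYYXyyY
  rot[10] = XxX$yXYYYXyyYY
  rot[11] = xX$yXYYYXyyYYX
  rot[12] = X$yXYYYXyyYYXx
  rot[13] = $yXYYYXyyYYXxX
Sorted (with $ < everything):
  sorted[0] = $yXYYYXyyYYXxX
  sorted[1] = X$yXYYYXyyYYXx
  sorted[2] = XYYYXyyYYXxX$y
  sorted[3] = XxX$yXYYYXyyYY
  sorted[4] = XyyYYXxX$yXYYY
  sorted[5] = YXxX$yXYYYXyyY
  sorted[6] = YXyyYYXxX$yXYY
  sorted[7] = YYXxX$yXYYYXyy
  sorted[8] = YYXyyYYXxX$yXY
  sorted[9] = YYYXyyYYXxX$yX
  sorted[10] = xX$yXYYYXyyYYX
  sorted[11] = yXYYYXyyYYXxX$
  sorted[12] = yYYXxX$yXYYYXy
  sorted[13] = yyYYXxX$yXYYYX
sorted[7] = YYXxX$yXYYYXyy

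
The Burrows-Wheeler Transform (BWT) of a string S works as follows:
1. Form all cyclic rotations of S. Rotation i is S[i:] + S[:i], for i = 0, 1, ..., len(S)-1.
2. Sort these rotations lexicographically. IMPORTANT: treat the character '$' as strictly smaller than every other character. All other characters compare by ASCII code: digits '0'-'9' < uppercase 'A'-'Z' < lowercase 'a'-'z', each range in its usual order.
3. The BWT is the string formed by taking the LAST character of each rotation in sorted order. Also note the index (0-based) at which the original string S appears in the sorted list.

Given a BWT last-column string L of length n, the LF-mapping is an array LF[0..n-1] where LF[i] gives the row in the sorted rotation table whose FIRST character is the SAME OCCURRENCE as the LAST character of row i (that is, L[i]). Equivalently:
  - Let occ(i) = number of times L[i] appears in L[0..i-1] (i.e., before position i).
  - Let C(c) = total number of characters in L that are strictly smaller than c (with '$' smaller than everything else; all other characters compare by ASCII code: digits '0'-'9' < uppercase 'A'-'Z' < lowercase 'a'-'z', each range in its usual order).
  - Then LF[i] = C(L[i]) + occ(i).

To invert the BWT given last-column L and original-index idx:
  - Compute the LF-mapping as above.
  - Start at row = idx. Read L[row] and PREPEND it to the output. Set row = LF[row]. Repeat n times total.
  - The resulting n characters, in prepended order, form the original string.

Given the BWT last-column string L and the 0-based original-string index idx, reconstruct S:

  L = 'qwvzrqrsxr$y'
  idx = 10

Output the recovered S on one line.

LF mapping: 1 8 7 11 3 2 4 6 9 5 0 10
Walk LF starting at row 10, prepending L[row]:
  step 1: row=10, L[10]='$', prepend. Next row=LF[10]=0
  step 2: row=0, L[0]='q', prepend. Next row=LF[0]=1
  step 3: row=1, L[1]='w', prepend. Next row=LF[1]=8
  step 4: row=8, L[8]='x', prepend. Next row=LF[8]=9
  step 5: row=9, L[9]='r', prepend. Next row=LF[9]=5
  step 6: row=5, L[5]='q', prepend. Next row=LF[5]=2
  step 7: row=2, L[2]='v', prepend. Next row=LF[2]=7
  step 8: row=7, L[7]='s', prepend. Next row=LF[7]=6
  step 9: row=6, L[6]='r', prepend. Next row=LF[6]=4
  step 10: row=4, L[4]='r', prepend. Next row=LF[4]=3
  step 11: row=3, L[3]='z', prepend. Next row=LF[3]=11
  step 12: row=11, L[11]='y', prepend. Next row=LF[11]=10
Reversed output: yzrrsvqrxwq$

Answer: yzrrsvqrxwq$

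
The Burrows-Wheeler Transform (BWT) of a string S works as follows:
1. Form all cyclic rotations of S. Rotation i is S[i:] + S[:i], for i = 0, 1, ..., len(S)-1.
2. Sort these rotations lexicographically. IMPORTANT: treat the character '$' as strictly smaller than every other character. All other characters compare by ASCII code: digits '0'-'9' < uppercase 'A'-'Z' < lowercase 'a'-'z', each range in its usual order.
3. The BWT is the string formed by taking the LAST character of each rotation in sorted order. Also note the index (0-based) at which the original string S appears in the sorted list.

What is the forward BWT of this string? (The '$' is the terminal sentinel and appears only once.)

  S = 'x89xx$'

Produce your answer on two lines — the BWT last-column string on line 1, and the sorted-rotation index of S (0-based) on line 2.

Answer: xx8x$9
4

Derivation:
All 6 rotations (rotation i = S[i:]+S[:i]):
  rot[0] = x89xx$
  rot[1] = 89xx$x
  rot[2] = 9xx$x8
  rot[3] = xx$x89
  rot[4] = x$x89x
  rot[5] = $x89xx
Sorted (with $ < everything):
  sorted[0] = $x89xx  (last char: 'x')
  sorted[1] = 89xx$x  (last char: 'x')
  sorted[2] = 9xx$x8  (last char: '8')
  sorted[3] = x$x89x  (last char: 'x')
  sorted[4] = x89xx$  (last char: '$')
  sorted[5] = xx$x89  (last char: '9')
Last column: xx8x$9
Original string S is at sorted index 4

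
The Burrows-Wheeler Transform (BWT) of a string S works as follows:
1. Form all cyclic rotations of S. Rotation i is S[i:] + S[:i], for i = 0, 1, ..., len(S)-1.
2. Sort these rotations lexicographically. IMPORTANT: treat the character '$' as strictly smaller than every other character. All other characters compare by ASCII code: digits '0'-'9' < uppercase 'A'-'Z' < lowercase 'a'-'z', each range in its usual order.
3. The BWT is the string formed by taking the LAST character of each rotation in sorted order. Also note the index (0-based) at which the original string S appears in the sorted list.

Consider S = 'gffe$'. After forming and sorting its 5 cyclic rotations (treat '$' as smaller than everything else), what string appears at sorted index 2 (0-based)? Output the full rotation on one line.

Answer: fe$gf

Derivation:
All 5 rotations (rotation i = S[i:]+S[:i]):
  rot[0] = gffe$
  rot[1] = ffe$g
  rot[2] = fe$gf
  rot[3] = e$gff
  rot[4] = $gffe
Sorted (with $ < everything):
  sorted[0] = $gffe
  sorted[1] = e$gff
  sorted[2] = fe$gf
  sorted[3] = ffe$g
  sorted[4] = gffe$
sorted[2] = fe$gf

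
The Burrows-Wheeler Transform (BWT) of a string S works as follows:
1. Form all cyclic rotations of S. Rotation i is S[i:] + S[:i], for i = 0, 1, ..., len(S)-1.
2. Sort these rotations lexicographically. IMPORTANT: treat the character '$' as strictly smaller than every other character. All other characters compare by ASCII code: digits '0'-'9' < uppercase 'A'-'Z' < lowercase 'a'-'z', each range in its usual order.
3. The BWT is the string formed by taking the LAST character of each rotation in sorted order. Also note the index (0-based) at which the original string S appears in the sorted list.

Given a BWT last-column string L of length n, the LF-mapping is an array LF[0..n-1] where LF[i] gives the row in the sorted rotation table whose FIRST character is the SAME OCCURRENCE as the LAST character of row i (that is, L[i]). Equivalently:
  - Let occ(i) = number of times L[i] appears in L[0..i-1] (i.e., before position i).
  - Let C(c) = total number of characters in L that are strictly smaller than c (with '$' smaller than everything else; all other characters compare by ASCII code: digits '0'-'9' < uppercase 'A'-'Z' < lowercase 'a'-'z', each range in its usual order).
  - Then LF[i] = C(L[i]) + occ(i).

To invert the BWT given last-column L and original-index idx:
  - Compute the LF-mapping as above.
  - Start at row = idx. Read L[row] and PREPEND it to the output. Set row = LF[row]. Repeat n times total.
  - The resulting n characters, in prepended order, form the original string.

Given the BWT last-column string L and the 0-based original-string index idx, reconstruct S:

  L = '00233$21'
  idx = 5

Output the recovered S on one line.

Answer: 2313200$

Derivation:
LF mapping: 1 2 4 6 7 0 5 3
Walk LF starting at row 5, prepending L[row]:
  step 1: row=5, L[5]='$', prepend. Next row=LF[5]=0
  step 2: row=0, L[0]='0', prepend. Next row=LF[0]=1
  step 3: row=1, L[1]='0', prepend. Next row=LF[1]=2
  step 4: row=2, L[2]='2', prepend. Next row=LF[2]=4
  step 5: row=4, L[4]='3', prepend. Next row=LF[4]=7
  step 6: row=7, L[7]='1', prepend. Next row=LF[7]=3
  step 7: row=3, L[3]='3', prepend. Next row=LF[3]=6
  step 8: row=6, L[6]='2', prepend. Next row=LF[6]=5
Reversed output: 2313200$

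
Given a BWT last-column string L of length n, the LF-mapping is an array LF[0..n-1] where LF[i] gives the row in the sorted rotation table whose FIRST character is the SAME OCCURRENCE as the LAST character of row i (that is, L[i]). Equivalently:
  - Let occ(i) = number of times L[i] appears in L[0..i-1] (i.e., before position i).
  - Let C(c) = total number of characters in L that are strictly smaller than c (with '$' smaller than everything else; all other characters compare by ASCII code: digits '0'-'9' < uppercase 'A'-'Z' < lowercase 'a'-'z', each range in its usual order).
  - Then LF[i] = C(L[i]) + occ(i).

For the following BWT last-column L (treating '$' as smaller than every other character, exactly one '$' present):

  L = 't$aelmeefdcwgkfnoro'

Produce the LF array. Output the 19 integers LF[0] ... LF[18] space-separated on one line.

Answer: 17 0 1 4 11 12 5 6 7 3 2 18 9 10 8 13 14 16 15

Derivation:
Char counts: '$':1, 'a':1, 'c':1, 'd':1, 'e':3, 'f':2, 'g':1, 'k':1, 'l':1, 'm':1, 'n':1, 'o':2, 'r':1, 't':1, 'w':1
C (first-col start): C('$')=0, C('a')=1, C('c')=2, C('d')=3, C('e')=4, C('f')=7, C('g')=9, C('k')=10, C('l')=11, C('m')=12, C('n')=13, C('o')=14, C('r')=16, C('t')=17, C('w')=18
L[0]='t': occ=0, LF[0]=C('t')+0=17+0=17
L[1]='$': occ=0, LF[1]=C('$')+0=0+0=0
L[2]='a': occ=0, LF[2]=C('a')+0=1+0=1
L[3]='e': occ=0, LF[3]=C('e')+0=4+0=4
L[4]='l': occ=0, LF[4]=C('l')+0=11+0=11
L[5]='m': occ=0, LF[5]=C('m')+0=12+0=12
L[6]='e': occ=1, LF[6]=C('e')+1=4+1=5
L[7]='e': occ=2, LF[7]=C('e')+2=4+2=6
L[8]='f': occ=0, LF[8]=C('f')+0=7+0=7
L[9]='d': occ=0, LF[9]=C('d')+0=3+0=3
L[10]='c': occ=0, LF[10]=C('c')+0=2+0=2
L[11]='w': occ=0, LF[11]=C('w')+0=18+0=18
L[12]='g': occ=0, LF[12]=C('g')+0=9+0=9
L[13]='k': occ=0, LF[13]=C('k')+0=10+0=10
L[14]='f': occ=1, LF[14]=C('f')+1=7+1=8
L[15]='n': occ=0, LF[15]=C('n')+0=13+0=13
L[16]='o': occ=0, LF[16]=C('o')+0=14+0=14
L[17]='r': occ=0, LF[17]=C('r')+0=16+0=16
L[18]='o': occ=1, LF[18]=C('o')+1=14+1=15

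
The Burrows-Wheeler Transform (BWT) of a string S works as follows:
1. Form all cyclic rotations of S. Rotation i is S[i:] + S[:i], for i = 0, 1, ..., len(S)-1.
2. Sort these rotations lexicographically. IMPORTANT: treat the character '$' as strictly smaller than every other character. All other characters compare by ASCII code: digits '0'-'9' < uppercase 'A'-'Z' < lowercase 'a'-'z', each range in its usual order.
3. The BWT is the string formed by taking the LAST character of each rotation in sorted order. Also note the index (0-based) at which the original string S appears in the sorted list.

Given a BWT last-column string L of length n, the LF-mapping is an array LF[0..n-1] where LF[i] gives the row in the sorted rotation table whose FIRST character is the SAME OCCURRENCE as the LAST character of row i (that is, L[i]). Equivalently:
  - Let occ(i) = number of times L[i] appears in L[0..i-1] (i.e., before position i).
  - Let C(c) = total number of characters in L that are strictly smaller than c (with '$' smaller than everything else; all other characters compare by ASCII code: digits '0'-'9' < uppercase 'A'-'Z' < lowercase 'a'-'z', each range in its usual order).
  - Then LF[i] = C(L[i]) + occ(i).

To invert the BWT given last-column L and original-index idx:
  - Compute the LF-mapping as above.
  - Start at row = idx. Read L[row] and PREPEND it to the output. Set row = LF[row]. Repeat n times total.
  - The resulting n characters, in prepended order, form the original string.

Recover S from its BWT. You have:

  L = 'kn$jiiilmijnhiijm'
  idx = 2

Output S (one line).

LF mapping: 11 15 0 8 2 3 4 12 13 5 9 16 1 6 7 10 14
Walk LF starting at row 2, prepending L[row]:
  step 1: row=2, L[2]='$', prepend. Next row=LF[2]=0
  step 2: row=0, L[0]='k', prepend. Next row=LF[0]=11
  step 3: row=11, L[11]='n', prepend. Next row=LF[11]=16
  step 4: row=16, L[16]='m', prepend. Next row=LF[16]=14
  step 5: row=14, L[14]='i', prepend. Next row=LF[14]=7
  step 6: row=7, L[7]='l', prepend. Next row=LF[7]=12
  step 7: row=12, L[12]='h', prepend. Next row=LF[12]=1
  step 8: row=1, L[1]='n', prepend. Next row=LF[1]=15
  step 9: row=15, L[15]='j', prepend. Next row=LF[15]=10
  step 10: row=10, L[10]='j', prepend. Next row=LF[10]=9
  step 11: row=9, L[9]='i', prepend. Next row=LF[9]=5
  step 12: row=5, L[5]='i', prepend. Next row=LF[5]=3
  step 13: row=3, L[3]='j', prepend. Next row=LF[3]=8
  step 14: row=8, L[8]='m', prepend. Next row=LF[8]=13
  step 15: row=13, L[13]='i', prepend. Next row=LF[13]=6
  step 16: row=6, L[6]='i', prepend. Next row=LF[6]=4
  step 17: row=4, L[4]='i', prepend. Next row=LF[4]=2
Reversed output: iiimjiijjnhlimnk$

Answer: iiimjiijjnhlimnk$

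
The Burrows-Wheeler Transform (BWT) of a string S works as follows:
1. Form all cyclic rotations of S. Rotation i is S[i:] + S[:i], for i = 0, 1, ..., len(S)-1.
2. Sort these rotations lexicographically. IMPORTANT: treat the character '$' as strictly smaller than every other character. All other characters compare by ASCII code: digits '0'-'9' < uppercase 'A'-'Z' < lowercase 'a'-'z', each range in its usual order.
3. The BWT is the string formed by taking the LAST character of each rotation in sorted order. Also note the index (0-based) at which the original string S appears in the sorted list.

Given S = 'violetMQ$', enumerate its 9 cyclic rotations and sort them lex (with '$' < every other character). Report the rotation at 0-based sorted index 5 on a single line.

Answer: letMQ$vio

Derivation:
All 9 rotations (rotation i = S[i:]+S[:i]):
  rot[0] = violetMQ$
  rot[1] = ioletMQ$v
  rot[2] = oletMQ$vi
  rot[3] = letMQ$vio
  rot[4] = etMQ$viol
  rot[5] = tMQ$viole
  rot[6] = MQ$violet
  rot[7] = Q$violetM
  rot[8] = $violetMQ
Sorted (with $ < everything):
  sorted[0] = $violetMQ
  sorted[1] = MQ$violet
  sorted[2] = Q$violetM
  sorted[3] = etMQ$viol
  sorted[4] = ioletMQ$v
  sorted[5] = letMQ$vio
  sorted[6] = oletMQ$vi
  sorted[7] = tMQ$viole
  sorted[8] = violetMQ$
sorted[5] = letMQ$vio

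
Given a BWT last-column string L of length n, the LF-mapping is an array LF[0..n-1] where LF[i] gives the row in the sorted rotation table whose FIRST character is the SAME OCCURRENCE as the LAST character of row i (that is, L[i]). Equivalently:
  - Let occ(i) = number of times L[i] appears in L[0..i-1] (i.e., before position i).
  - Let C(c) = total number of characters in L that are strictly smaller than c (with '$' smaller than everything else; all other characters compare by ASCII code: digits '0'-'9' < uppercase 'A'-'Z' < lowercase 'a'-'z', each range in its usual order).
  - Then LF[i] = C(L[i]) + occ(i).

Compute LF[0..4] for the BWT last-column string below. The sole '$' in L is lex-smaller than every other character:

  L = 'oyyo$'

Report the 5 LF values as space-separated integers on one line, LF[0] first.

Answer: 1 3 4 2 0

Derivation:
Char counts: '$':1, 'o':2, 'y':2
C (first-col start): C('$')=0, C('o')=1, C('y')=3
L[0]='o': occ=0, LF[0]=C('o')+0=1+0=1
L[1]='y': occ=0, LF[1]=C('y')+0=3+0=3
L[2]='y': occ=1, LF[2]=C('y')+1=3+1=4
L[3]='o': occ=1, LF[3]=C('o')+1=1+1=2
L[4]='$': occ=0, LF[4]=C('$')+0=0+0=0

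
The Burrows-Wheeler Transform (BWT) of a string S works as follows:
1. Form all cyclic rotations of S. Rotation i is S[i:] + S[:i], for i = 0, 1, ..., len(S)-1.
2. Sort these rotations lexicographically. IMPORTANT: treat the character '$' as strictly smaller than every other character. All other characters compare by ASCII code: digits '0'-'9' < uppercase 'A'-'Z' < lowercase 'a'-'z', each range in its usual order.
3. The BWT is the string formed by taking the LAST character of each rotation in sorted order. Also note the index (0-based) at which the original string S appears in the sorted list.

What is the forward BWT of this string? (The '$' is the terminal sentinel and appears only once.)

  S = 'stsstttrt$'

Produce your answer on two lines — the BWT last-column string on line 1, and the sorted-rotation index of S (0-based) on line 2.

All 10 rotations (rotation i = S[i:]+S[:i]):
  rot[0] = stsstttrt$
  rot[1] = tsstttrt$s
  rot[2] = sstttrt$st
  rot[3] = stttrt$sts
  rot[4] = tttrt$stss
  rot[5] = ttrt$stsst
  rot[6] = trt$stsstt
  rot[7] = rt$stssttt
  rot[8] = t$stsstttr
  rot[9] = $stsstttrt
Sorted (with $ < everything):
  sorted[0] = $stsstttrt  (last char: 't')
  sorted[1] = rt$stssttt  (last char: 't')
  sorted[2] = sstttrt$st  (last char: 't')
  sorted[3] = stsstttrt$  (last char: '$')
  sorted[4] = stttrt$sts  (last char: 's')
  sorted[5] = t$stsstttr  (last char: 'r')
  sorted[6] = trt$stsstt  (last char: 't')
  sorted[7] = tsstttrt$s  (last char: 's')
  sorted[8] = ttrt$stsst  (last char: 't')
  sorted[9] = tttrt$stss  (last char: 's')
Last column: ttt$srtsts
Original string S is at sorted index 3

Answer: ttt$srtsts
3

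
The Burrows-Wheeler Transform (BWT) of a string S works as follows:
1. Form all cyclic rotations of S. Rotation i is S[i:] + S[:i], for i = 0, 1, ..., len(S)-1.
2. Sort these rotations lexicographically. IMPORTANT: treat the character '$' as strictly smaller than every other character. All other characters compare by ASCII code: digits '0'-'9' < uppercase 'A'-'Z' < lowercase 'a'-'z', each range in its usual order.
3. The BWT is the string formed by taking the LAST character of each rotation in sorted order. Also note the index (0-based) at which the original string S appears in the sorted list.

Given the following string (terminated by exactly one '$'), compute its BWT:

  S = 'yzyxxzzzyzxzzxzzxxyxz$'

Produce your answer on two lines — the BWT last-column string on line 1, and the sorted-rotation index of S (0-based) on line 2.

All 22 rotations (rotation i = S[i:]+S[:i]):
  rot[0] = yzyxxzzzyzxzzxzzxxyxz$
  rot[1] = zyxxzzzyzxzzxzzxxyxz$y
  rot[2] = yxxzzzyzxzzxzzxxyxz$yz
  rot[3] = xxzzzyzxzzxzzxxyxz$yzy
  rot[4] = xzzzyzxzzxzzxxyxz$yzyx
  rot[5] = zzzyzxzzxzzxxyxz$yzyxx
  rot[6] = zzyzxzzxzzxxyxz$yzyxxz
  rot[7] = zyzxzzxzzxxyxz$yzyxxzz
  rot[8] = yzxzzxzzxxyxz$yzyxxzzz
  rot[9] = zxzzxzzxxyxz$yzyxxzzzy
  rot[10] = xzzxzzxxyxz$yzyxxzzzyz
  rot[11] = zzxzzxxyxz$yzyxxzzzyzx
  rot[12] = zxzzxxyxz$yzyxxzzzyzxz
  rot[13] = xzzxxyxz$yzyxxzzzyzxzz
  rot[14] = zzxxyxz$yzyxxzzzyzxzzx
  rot[15] = zxxyxz$yzyxxzzzyzxzzxz
  rot[16] = xxyxz$yzyxxzzzyzxzzxzz
  rot[17] = xyxz$yzyxxzzzyzxzzxzzx
  rot[18] = yxz$yzyxxzzzyzxzzxzzxx
  rot[19] = xz$yzyxxzzzyzxzzxzzxxy
  rot[20] = z$yzyxxzzzyzxzzxzzxxyx
  rot[21] = $yzyxxzzzyzxzzxzzxxyxz
Sorted (with $ < everything):
  sorted[0] = $yzyxxzzzyzxzzxzzxxyxz  (last char: 'z')
  sorted[1] = xxyxz$yzyxxzzzyzxzzxzz  (last char: 'z')
  sorted[2] = xxzzzyzxzzxzzxxyxz$yzy  (last char: 'y')
  sorted[3] = xyxz$yzyxxzzzyzxzzxzzx  (last char: 'x')
  sorted[4] = xz$yzyxxzzzyzxzzxzzxxy  (last char: 'y')
  sorted[5] = xzzxxyxz$yzyxxzzzyzxzz  (last char: 'z')
  sorted[6] = xzzxzzxxyxz$yzyxxzzzyz  (last char: 'z')
  sorted[7] = xzzzyzxzzxzzxxyxz$yzyx  (last char: 'x')
  sorted[8] = yxxzzzyzxzzxzzxxyxz$yz  (last char: 'z')
  sorted[9] = yxz$yzyxxzzzyzxzzxzzxx  (last char: 'x')
  sorted[10] = yzxzzxzzxxyxz$yzyxxzzz  (last char: 'z')
  sorted[11] = yzyxxzzzyzxzzxzzxxyxz$  (last char: '$')
  sorted[12] = z$yzyxxzzzyzxzzxzzxxyx  (last char: 'x')
  sorted[13] = zxxyxz$yzyxxzzzyzxzzxz  (last char: 'z')
  sorted[14] = zxzzxxyxz$yzyxxzzzyzxz  (last char: 'z')
  sorted[15] = zxzzxzzxxyxz$yzyxxzzzy  (last char: 'y')
  sorted[16] = zyxxzzzyzxzzxzzxxyxz$y  (last char: 'y')
  sorted[17] = zyzxzzxzzxxyxz$yzyxxzz  (last char: 'z')
  sorted[18] = zzxxyxz$yzyxxzzzyzxzzx  (last char: 'x')
  sorted[19] = zzxzzxxyxz$yzyxxzzzyzx  (last char: 'x')
  sorted[20] = zzyzxzzxzzxxyxz$yzyxxz  (last char: 'z')
  sorted[21] = zzzyzxzzxzzxxyxz$yzyxx  (last char: 'x')
Last column: zzyxyzzxzxz$xzzyyzxxzx
Original string S is at sorted index 11

Answer: zzyxyzzxzxz$xzzyyzxxzx
11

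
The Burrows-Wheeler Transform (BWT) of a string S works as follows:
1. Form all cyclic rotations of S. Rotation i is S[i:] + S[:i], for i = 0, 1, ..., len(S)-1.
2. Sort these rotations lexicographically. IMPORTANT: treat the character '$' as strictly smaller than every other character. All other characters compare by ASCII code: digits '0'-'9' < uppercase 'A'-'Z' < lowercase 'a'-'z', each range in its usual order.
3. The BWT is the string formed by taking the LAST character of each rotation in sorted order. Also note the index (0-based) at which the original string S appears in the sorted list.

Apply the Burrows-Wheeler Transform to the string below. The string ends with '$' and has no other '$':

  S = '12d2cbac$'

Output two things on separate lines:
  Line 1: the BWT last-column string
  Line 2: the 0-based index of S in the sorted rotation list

All 9 rotations (rotation i = S[i:]+S[:i]):
  rot[0] = 12d2cbac$
  rot[1] = 2d2cbac$1
  rot[2] = d2cbac$12
  rot[3] = 2cbac$12d
  rot[4] = cbac$12d2
  rot[5] = bac$12d2c
  rot[6] = ac$12d2cb
  rot[7] = c$12d2cba
  rot[8] = $12d2cbac
Sorted (with $ < everything):
  sorted[0] = $12d2cbac  (last char: 'c')
  sorted[1] = 12d2cbac$  (last char: '$')
  sorted[2] = 2cbac$12d  (last char: 'd')
  sorted[3] = 2d2cbac$1  (last char: '1')
  sorted[4] = ac$12d2cb  (last char: 'b')
  sorted[5] = bac$12d2c  (last char: 'c')
  sorted[6] = c$12d2cba  (last char: 'a')
  sorted[7] = cbac$12d2  (last char: '2')
  sorted[8] = d2cbac$12  (last char: '2')
Last column: c$d1bca22
Original string S is at sorted index 1

Answer: c$d1bca22
1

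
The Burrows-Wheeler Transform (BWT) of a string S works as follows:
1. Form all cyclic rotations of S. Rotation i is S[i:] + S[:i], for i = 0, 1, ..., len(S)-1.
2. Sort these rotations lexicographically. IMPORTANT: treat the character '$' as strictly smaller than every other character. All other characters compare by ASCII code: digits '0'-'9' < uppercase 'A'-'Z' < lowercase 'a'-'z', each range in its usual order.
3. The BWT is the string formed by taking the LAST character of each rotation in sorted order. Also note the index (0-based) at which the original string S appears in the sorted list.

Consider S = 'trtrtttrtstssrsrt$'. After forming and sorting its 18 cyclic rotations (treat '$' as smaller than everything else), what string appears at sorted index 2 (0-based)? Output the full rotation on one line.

Answer: rt$trtrtttrtstssrs

Derivation:
All 18 rotations (rotation i = S[i:]+S[:i]):
  rot[0] = trtrtttrtstssrsrt$
  rot[1] = rtrtttrtstssrsrt$t
  rot[2] = trtttrtstssrsrt$tr
  rot[3] = rtttrtstssrsrt$trt
  rot[4] = tttrtstssrsrt$trtr
  rot[5] = ttrtstssrsrt$trtrt
  rot[6] = trtstssrsrt$trtrtt
  rot[7] = rtstssrsrt$trtrttt
  rot[8] = tstssrsrt$trtrtttr
  rot[9] = stssrsrt$trtrtttrt
  rot[10] = tssrsrt$trtrtttrts
  rot[11] = ssrsrt$trtrtttrtst
  rot[12] = srsrt$trtrtttrtsts
  rot[13] = rsrt$trtrtttrtstss
  rot[14] = srt$trtrtttrtstssr
  rot[15] = rt$trtrtttrtstssrs
  rot[16] = t$trtrtttrtstssrsr
  rot[17] = $trtrtttrtstssrsrt
Sorted (with $ < everything):
  sorted[0] = $trtrtttrtstssrsrt
  sorted[1] = rsrt$trtrtttrtstss
  sorted[2] = rt$trtrtttrtstssrs
  sorted[3] = rtrtttrtstssrsrt$t
  sorted[4] = rtstssrsrt$trtrttt
  sorted[5] = rtttrtstssrsrt$trt
  sorted[6] = srsrt$trtrtttrtsts
  sorted[7] = srt$trtrtttrtstssr
  sorted[8] = ssrsrt$trtrtttrtst
  sorted[9] = stssrsrt$trtrtttrt
  sorted[10] = t$trtrtttrtstssrsr
  sorted[11] = trtrtttrtstssrsrt$
  sorted[12] = trtstssrsrt$trtrtt
  sorted[13] = trtttrtstssrsrt$tr
  sorted[14] = tssrsrt$trtrtttrts
  sorted[15] = tstssrsrt$trtrtttr
  sorted[16] = ttrtstssrsrt$trtrt
  sorted[17] = tttrtstssrsrt$trtr
sorted[2] = rt$trtrtttrtstssrs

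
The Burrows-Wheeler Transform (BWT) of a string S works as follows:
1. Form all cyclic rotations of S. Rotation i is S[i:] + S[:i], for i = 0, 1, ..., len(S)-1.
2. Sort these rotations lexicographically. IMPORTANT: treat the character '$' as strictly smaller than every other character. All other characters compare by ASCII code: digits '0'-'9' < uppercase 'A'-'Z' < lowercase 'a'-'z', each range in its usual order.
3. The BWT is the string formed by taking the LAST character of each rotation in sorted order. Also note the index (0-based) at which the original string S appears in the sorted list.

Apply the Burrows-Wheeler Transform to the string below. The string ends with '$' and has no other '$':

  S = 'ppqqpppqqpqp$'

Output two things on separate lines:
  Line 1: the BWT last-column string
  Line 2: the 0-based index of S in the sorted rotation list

Answer: pqq$pqpppqqpp
3

Derivation:
All 13 rotations (rotation i = S[i:]+S[:i]):
  rot[0] = ppqqpppqqpqp$
  rot[1] = pqqpppqqpqp$p
  rot[2] = qqpppqqpqp$pp
  rot[3] = qpppqqpqp$ppq
  rot[4] = pppqqpqp$ppqq
  rot[5] = ppqqpqp$ppqqp
  rot[6] = pqqpqp$ppqqpp
  rot[7] = qqpqp$ppqqppp
  rot[8] = qpqp$ppqqpppq
  rot[9] = pqp$ppqqpppqq
  rot[10] = qp$ppqqpppqqp
  rot[11] = p$ppqqpppqqpq
  rot[12] = $ppqqpppqqpqp
Sorted (with $ < everything):
  sorted[0] = $ppqqpppqqpqp  (last char: 'p')
  sorted[1] = p$ppqqpppqqpq  (last char: 'q')
  sorted[2] = pppqqpqp$ppqq  (last char: 'q')
  sorted[3] = ppqqpppqqpqp$  (last char: '$')
  sorted[4] = ppqqpqp$ppqqp  (last char: 'p')
  sorted[5] = pqp$ppqqpppqq  (last char: 'q')
  sorted[6] = pqqpppqqpqp$p  (last char: 'p')
  sorted[7] = pqqpqp$ppqqpp  (last char: 'p')
  sorted[8] = qp$ppqqpppqqp  (last char: 'p')
  sorted[9] = qpppqqpqp$ppq  (last char: 'q')
  sorted[10] = qpqp$ppqqpppq  (last char: 'q')
  sorted[11] = qqpppqqpqp$pp  (last char: 'p')
  sorted[12] = qqpqp$ppqqppp  (last char: 'p')
Last column: pqq$pqpppqqpp
Original string S is at sorted index 3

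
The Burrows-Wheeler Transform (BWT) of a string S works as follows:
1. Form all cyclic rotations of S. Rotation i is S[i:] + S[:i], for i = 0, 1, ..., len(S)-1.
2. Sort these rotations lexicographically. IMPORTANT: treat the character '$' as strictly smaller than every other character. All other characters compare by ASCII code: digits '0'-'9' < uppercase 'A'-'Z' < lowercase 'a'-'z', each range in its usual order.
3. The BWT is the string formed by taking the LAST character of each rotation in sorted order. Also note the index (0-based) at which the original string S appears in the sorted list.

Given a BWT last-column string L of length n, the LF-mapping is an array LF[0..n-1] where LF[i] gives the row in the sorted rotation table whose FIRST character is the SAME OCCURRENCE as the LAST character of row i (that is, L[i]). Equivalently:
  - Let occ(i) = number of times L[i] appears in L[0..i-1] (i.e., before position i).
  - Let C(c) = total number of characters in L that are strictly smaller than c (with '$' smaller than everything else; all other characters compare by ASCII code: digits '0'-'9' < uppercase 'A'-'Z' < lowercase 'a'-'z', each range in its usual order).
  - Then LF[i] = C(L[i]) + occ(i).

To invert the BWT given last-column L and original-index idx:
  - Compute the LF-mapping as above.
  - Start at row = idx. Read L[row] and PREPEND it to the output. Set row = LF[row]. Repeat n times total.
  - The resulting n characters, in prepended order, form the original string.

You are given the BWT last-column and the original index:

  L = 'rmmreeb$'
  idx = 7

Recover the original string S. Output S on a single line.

Answer: remembr$

Derivation:
LF mapping: 6 4 5 7 2 3 1 0
Walk LF starting at row 7, prepending L[row]:
  step 1: row=7, L[7]='$', prepend. Next row=LF[7]=0
  step 2: row=0, L[0]='r', prepend. Next row=LF[0]=6
  step 3: row=6, L[6]='b', prepend. Next row=LF[6]=1
  step 4: row=1, L[1]='m', prepend. Next row=LF[1]=4
  step 5: row=4, L[4]='e', prepend. Next row=LF[4]=2
  step 6: row=2, L[2]='m', prepend. Next row=LF[2]=5
  step 7: row=5, L[5]='e', prepend. Next row=LF[5]=3
  step 8: row=3, L[3]='r', prepend. Next row=LF[3]=7
Reversed output: remembr$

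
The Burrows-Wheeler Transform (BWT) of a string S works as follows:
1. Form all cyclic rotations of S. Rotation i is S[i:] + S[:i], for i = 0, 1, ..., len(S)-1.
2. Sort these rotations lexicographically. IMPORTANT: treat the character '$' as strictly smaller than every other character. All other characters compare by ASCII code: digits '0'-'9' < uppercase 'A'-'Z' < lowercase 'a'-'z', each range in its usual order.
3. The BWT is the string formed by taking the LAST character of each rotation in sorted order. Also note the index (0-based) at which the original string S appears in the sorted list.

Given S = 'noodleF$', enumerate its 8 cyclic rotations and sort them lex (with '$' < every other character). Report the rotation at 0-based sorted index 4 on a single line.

Answer: leF$nood

Derivation:
All 8 rotations (rotation i = S[i:]+S[:i]):
  rot[0] = noodleF$
  rot[1] = oodleF$n
  rot[2] = odleF$no
  rot[3] = dleF$noo
  rot[4] = leF$nood
  rot[5] = eF$noodl
  rot[6] = F$noodle
  rot[7] = $noodleF
Sorted (with $ < everything):
  sorted[0] = $noodleF
  sorted[1] = F$noodle
  sorted[2] = dleF$noo
  sorted[3] = eF$noodl
  sorted[4] = leF$nood
  sorted[5] = noodleF$
  sorted[6] = odleF$no
  sorted[7] = oodleF$n
sorted[4] = leF$nood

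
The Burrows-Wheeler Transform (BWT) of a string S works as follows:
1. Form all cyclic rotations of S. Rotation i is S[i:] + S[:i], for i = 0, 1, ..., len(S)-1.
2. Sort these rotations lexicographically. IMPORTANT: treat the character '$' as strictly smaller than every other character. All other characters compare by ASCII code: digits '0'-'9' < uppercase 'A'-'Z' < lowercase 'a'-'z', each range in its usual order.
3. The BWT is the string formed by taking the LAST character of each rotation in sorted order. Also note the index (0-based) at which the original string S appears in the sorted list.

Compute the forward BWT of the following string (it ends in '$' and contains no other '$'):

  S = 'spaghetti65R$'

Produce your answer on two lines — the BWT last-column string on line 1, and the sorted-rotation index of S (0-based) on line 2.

Answer: R6i5phagts$te
10

Derivation:
All 13 rotations (rotation i = S[i:]+S[:i]):
  rot[0] = spaghetti65R$
  rot[1] = paghetti65R$s
  rot[2] = aghetti65R$sp
  rot[3] = ghetti65R$spa
  rot[4] = hetti65R$spag
  rot[5] = etti65R$spagh
  rot[6] = tti65R$spaghe
  rot[7] = ti65R$spaghet
  rot[8] = i65R$spaghett
  rot[9] = 65R$spaghetti
  rot[10] = 5R$spaghetti6
  rot[11] = R$spaghetti65
  rot[12] = $spaghetti65R
Sorted (with $ < everything):
  sorted[0] = $spaghetti65R  (last char: 'R')
  sorted[1] = 5R$spaghetti6  (last char: '6')
  sorted[2] = 65R$spaghetti  (last char: 'i')
  sorted[3] = R$spaghetti65  (last char: '5')
  sorted[4] = aghetti65R$sp  (last char: 'p')
  sorted[5] = etti65R$spagh  (last char: 'h')
  sorted[6] = ghetti65R$spa  (last char: 'a')
  sorted[7] = hetti65R$spag  (last char: 'g')
  sorted[8] = i65R$spaghett  (last char: 't')
  sorted[9] = paghetti65R$s  (last char: 's')
  sorted[10] = spaghetti65R$  (last char: '$')
  sorted[11] = ti65R$spaghet  (last char: 't')
  sorted[12] = tti65R$spaghe  (last char: 'e')
Last column: R6i5phagts$te
Original string S is at sorted index 10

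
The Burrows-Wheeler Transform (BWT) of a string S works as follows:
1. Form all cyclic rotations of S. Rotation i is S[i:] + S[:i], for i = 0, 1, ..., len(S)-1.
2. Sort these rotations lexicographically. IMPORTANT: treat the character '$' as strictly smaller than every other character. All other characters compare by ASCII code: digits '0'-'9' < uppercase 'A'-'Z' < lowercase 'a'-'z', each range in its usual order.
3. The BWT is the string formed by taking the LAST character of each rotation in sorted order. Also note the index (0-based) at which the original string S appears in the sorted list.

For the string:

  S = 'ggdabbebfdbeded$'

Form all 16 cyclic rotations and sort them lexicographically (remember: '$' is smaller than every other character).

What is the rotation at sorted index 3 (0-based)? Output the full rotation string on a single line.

All 16 rotations (rotation i = S[i:]+S[:i]):
  rot[0] = ggdabbebfdbeded$
  rot[1] = gdabbebfdbeded$g
  rot[2] = dabbebfdbeded$gg
  rot[3] = abbebfdbeded$ggd
  rot[4] = bbebfdbeded$ggda
  rot[5] = bebfdbeded$ggdab
  rot[6] = ebfdbeded$ggdabb
  rot[7] = bfdbeded$ggdabbe
  rot[8] = fdbeded$ggdabbeb
  rot[9] = dbeded$ggdabbebf
  rot[10] = beded$ggdabbebfd
  rot[11] = eded$ggdabbebfdb
  rot[12] = ded$ggdabbebfdbe
  rot[13] = ed$ggdabbebfdbed
  rot[14] = d$ggdabbebfdbede
  rot[15] = $ggdabbebfdbeded
Sorted (with $ < everything):
  sorted[0] = $ggdabbebfdbeded
  sorted[1] = abbebfdbeded$ggd
  sorted[2] = bbebfdbeded$ggda
  sorted[3] = bebfdbeded$ggdab
  sorted[4] = beded$ggdabbebfd
  sorted[5] = bfdbeded$ggdabbe
  sorted[6] = d$ggdabbebfdbede
  sorted[7] = dabbebfdbeded$gg
  sorted[8] = dbeded$ggdabbebf
  sorted[9] = ded$ggdabbebfdbe
  sorted[10] = ebfdbeded$ggdabb
  sorted[11] = ed$ggdabbebfdbed
  sorted[12] = eded$ggdabbebfdb
  sorted[13] = fdbeded$ggdabbeb
  sorted[14] = gdabbebfdbeded$g
  sorted[15] = ggdabbebfdbeded$
sorted[3] = bebfdbeded$ggdab

Answer: bebfdbeded$ggdab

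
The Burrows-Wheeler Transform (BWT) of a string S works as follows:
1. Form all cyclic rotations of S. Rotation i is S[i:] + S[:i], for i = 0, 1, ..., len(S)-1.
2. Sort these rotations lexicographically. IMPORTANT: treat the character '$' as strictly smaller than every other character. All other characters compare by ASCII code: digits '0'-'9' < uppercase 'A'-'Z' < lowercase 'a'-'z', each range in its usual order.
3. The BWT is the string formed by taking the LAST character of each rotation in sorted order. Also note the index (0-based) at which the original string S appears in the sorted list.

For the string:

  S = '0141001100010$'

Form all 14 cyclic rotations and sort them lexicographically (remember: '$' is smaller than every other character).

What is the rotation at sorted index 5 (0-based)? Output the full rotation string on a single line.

Answer: 010$0141001100

Derivation:
All 14 rotations (rotation i = S[i:]+S[:i]):
  rot[0] = 0141001100010$
  rot[1] = 141001100010$0
  rot[2] = 41001100010$01
  rot[3] = 1001100010$014
  rot[4] = 001100010$0141
  rot[5] = 01100010$01410
  rot[6] = 1100010$014100
  rot[7] = 100010$0141001
  rot[8] = 00010$01410011
  rot[9] = 0010$014100110
  rot[10] = 010$0141001100
  rot[11] = 10$01410011000
  rot[12] = 0$014100110001
  rot[13] = $0141001100010
Sorted (with $ < everything):
  sorted[0] = $0141001100010
  sorted[1] = 0$014100110001
  sorted[2] = 00010$01410011
  sorted[3] = 0010$014100110
  sorted[4] = 001100010$0141
  sorted[5] = 010$0141001100
  sorted[6] = 01100010$01410
  sorted[7] = 0141001100010$
  sorted[8] = 10$01410011000
  sorted[9] = 100010$0141001
  sorted[10] = 1001100010$014
  sorted[11] = 1100010$014100
  sorted[12] = 141001100010$0
  sorted[13] = 41001100010$01
sorted[5] = 010$0141001100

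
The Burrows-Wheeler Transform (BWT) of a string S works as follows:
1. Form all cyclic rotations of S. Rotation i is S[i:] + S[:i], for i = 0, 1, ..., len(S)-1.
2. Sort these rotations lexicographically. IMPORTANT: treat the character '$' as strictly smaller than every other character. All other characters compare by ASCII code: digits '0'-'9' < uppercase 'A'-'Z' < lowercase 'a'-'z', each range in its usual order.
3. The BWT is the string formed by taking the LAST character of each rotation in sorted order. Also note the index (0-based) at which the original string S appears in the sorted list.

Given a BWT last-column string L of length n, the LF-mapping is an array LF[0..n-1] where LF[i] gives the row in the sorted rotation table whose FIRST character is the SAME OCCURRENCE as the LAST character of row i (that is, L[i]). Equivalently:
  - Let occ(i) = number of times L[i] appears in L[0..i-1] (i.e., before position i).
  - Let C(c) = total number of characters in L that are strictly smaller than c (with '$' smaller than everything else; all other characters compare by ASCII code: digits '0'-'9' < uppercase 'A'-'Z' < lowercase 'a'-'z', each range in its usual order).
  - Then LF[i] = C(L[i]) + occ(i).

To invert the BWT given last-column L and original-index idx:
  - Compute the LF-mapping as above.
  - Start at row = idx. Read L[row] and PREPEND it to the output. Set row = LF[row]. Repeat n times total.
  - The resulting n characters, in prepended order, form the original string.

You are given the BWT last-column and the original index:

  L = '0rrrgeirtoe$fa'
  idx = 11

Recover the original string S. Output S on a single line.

LF mapping: 1 9 10 11 6 3 7 12 13 8 4 0 5 2
Walk LF starting at row 11, prepending L[row]:
  step 1: row=11, L[11]='$', prepend. Next row=LF[11]=0
  step 2: row=0, L[0]='0', prepend. Next row=LF[0]=1
  step 3: row=1, L[1]='r', prepend. Next row=LF[1]=9
  step 4: row=9, L[9]='o', prepend. Next row=LF[9]=8
  step 5: row=8, L[8]='t', prepend. Next row=LF[8]=13
  step 6: row=13, L[13]='a', prepend. Next row=LF[13]=2
  step 7: row=2, L[2]='r', prepend. Next row=LF[2]=10
  step 8: row=10, L[10]='e', prepend. Next row=LF[10]=4
  step 9: row=4, L[4]='g', prepend. Next row=LF[4]=6
  step 10: row=6, L[6]='i', prepend. Next row=LF[6]=7
  step 11: row=7, L[7]='r', prepend. Next row=LF[7]=12
  step 12: row=12, L[12]='f', prepend. Next row=LF[12]=5
  step 13: row=5, L[5]='e', prepend. Next row=LF[5]=3
  step 14: row=3, L[3]='r', prepend. Next row=LF[3]=11
Reversed output: refrigerator0$

Answer: refrigerator0$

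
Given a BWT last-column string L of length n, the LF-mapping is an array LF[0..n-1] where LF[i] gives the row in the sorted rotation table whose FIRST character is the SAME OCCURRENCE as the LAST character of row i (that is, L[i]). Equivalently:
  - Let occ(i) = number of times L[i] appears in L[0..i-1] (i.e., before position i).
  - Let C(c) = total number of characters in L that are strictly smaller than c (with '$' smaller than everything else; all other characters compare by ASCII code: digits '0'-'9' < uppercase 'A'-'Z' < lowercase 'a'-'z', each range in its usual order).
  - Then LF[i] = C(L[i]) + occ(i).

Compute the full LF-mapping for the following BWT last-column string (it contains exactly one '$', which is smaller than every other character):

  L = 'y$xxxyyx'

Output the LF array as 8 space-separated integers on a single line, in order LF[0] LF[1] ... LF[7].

Char counts: '$':1, 'x':4, 'y':3
C (first-col start): C('$')=0, C('x')=1, C('y')=5
L[0]='y': occ=0, LF[0]=C('y')+0=5+0=5
L[1]='$': occ=0, LF[1]=C('$')+0=0+0=0
L[2]='x': occ=0, LF[2]=C('x')+0=1+0=1
L[3]='x': occ=1, LF[3]=C('x')+1=1+1=2
L[4]='x': occ=2, LF[4]=C('x')+2=1+2=3
L[5]='y': occ=1, LF[5]=C('y')+1=5+1=6
L[6]='y': occ=2, LF[6]=C('y')+2=5+2=7
L[7]='x': occ=3, LF[7]=C('x')+3=1+3=4

Answer: 5 0 1 2 3 6 7 4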